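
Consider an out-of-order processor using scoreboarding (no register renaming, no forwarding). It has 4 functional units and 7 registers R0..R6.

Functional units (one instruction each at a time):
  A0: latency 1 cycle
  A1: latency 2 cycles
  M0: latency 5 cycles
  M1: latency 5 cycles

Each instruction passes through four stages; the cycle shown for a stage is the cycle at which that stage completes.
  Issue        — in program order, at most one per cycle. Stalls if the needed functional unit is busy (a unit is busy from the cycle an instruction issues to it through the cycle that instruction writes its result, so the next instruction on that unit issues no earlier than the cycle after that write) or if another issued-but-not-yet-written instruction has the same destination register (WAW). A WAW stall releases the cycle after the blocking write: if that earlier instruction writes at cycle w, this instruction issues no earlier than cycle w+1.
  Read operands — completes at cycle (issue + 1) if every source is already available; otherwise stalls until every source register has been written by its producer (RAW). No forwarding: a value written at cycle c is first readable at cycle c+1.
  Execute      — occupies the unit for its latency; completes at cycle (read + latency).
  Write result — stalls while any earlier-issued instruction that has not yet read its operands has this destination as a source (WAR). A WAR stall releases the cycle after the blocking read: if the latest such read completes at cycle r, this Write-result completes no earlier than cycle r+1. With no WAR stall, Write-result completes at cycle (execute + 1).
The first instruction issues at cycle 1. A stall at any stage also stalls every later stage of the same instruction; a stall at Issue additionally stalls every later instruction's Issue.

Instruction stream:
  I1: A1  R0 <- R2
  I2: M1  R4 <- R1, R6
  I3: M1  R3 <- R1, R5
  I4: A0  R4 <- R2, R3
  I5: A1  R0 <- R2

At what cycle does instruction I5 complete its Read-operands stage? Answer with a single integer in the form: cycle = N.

1) issue 1, read 2, done 4, write 5
2) issue 2, read 3, done 8, write 9
3) issue 10, read 11, done 16, write 17  <struct: M1 busy until I2 writes@9>
4) issue 11, read 18, done 19, write 20  <RAW R3: wait I3 write@17>
5) issue 12, read 13, done 15, write 16

cycle = 13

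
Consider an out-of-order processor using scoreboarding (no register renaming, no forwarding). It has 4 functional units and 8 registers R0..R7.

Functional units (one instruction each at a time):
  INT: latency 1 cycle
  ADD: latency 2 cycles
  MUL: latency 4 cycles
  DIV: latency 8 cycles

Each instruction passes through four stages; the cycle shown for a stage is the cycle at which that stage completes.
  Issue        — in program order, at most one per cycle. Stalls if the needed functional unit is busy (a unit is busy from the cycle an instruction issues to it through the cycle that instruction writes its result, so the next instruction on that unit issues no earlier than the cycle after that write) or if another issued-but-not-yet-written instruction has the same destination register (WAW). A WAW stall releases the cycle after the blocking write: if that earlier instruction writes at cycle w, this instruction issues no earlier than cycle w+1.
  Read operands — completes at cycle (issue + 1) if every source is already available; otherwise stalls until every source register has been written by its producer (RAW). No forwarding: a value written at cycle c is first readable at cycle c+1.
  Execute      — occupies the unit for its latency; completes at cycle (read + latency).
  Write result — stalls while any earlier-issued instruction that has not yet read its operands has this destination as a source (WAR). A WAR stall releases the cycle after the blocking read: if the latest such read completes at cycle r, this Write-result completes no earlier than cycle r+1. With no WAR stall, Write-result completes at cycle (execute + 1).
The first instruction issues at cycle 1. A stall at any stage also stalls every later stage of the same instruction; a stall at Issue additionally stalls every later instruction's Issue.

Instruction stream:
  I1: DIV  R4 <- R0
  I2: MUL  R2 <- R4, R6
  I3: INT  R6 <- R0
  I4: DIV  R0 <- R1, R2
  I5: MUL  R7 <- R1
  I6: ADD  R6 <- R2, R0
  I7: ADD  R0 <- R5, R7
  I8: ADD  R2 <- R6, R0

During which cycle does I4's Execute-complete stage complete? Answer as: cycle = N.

  I1 | 1 | 2 | 10 | 11
  I2 | 2 | 12 | 16 | 17   RAW R4: wait I1 write@11
  I3 | 3 | 4 | 5 | 13   WAR R6: wait I2 read@12
  I4 | 12 | 18 | 26 | 27   struct: DIV busy until I1 writes@11 · RAW R2: wait I2 write@17
  I5 | 18 | 19 | 23 | 24   struct: MUL busy until I2 writes@17
  I6 | 19 | 28 | 30 | 31   RAW R0: wait I4 write@27
  I7 | 32 | 33 | 35 | 36   struct: ADD busy until I6 writes@31
  I8 | 37 | 38 | 40 | 41   struct: ADD busy until I7 writes@36

cycle = 26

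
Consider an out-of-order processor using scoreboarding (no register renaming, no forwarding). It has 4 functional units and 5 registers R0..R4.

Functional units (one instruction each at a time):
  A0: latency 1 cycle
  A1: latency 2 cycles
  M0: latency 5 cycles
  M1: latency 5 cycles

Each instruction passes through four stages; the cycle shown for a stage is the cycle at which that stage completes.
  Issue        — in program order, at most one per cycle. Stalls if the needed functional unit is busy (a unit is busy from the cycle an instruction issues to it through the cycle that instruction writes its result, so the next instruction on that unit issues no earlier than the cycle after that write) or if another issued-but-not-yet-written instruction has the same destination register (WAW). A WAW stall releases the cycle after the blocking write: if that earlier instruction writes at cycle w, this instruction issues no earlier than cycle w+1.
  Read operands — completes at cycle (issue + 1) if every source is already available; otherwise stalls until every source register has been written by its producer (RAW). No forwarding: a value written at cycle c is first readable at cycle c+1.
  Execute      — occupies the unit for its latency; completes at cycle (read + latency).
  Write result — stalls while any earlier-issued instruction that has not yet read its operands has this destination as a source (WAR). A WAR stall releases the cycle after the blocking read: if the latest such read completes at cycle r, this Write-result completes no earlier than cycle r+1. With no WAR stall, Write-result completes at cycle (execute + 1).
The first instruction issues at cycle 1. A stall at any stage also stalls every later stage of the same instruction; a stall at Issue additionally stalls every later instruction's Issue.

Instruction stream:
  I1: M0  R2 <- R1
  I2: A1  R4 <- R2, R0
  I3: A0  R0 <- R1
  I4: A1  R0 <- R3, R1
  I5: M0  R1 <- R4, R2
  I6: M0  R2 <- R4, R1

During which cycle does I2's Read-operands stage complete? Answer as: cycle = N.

cycle = 9

[1] I1→M0
[2] I1 RO · I2→A1
[3] I3→A0
[4] I3 RO
[5] I3 EX
[7] I1 EX
[8] I1 WR R2
[9] I2 RO
[10] I3 WR R0
[11] I2 EX
[12] I2 WR R4
[13] I4→A1
[14] I4 RO · I5→M0
[15] I5 RO
[16] I4 EX
[17] I4 WR R0
[20] I5 EX
[21] I5 WR R1
[22] I6→M0
[23] I6 RO
[28] I6 EX
[29] I6 WR R2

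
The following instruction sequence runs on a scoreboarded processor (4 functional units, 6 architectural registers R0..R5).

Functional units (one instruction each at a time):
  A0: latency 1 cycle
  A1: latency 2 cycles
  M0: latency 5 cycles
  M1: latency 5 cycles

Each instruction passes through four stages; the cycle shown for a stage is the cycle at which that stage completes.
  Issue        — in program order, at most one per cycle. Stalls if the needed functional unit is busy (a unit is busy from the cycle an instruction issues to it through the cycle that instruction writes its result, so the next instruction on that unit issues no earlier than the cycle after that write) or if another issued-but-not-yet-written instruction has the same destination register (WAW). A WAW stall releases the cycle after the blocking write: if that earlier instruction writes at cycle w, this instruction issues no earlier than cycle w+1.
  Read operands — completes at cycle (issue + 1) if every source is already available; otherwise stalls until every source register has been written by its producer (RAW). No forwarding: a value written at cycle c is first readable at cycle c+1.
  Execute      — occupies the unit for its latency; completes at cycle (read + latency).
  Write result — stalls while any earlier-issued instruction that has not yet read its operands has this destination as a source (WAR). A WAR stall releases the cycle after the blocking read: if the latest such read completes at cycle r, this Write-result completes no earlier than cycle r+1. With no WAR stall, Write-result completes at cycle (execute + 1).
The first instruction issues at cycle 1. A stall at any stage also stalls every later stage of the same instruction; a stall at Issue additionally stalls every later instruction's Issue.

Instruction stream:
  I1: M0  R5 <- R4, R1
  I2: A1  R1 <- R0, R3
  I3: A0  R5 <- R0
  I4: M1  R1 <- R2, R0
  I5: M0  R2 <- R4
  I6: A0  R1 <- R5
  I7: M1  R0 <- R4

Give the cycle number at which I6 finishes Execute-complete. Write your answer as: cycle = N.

cycle = 20

I1  is:1  ro:2  ex:7  wr:8
I2  is:2  ro:3  ex:5  wr:6
I3  is:9  ro:10  ex:11  wr:12  — WAW R5: wait I1 write@8
I4  is:10  ro:11  ex:16  wr:17
I5  is:11  ro:12  ex:17  wr:18
I6  is:18  ro:19  ex:20  wr:21  — WAW R1: wait I4 write@17
I7  is:19  ro:20  ex:25  wr:26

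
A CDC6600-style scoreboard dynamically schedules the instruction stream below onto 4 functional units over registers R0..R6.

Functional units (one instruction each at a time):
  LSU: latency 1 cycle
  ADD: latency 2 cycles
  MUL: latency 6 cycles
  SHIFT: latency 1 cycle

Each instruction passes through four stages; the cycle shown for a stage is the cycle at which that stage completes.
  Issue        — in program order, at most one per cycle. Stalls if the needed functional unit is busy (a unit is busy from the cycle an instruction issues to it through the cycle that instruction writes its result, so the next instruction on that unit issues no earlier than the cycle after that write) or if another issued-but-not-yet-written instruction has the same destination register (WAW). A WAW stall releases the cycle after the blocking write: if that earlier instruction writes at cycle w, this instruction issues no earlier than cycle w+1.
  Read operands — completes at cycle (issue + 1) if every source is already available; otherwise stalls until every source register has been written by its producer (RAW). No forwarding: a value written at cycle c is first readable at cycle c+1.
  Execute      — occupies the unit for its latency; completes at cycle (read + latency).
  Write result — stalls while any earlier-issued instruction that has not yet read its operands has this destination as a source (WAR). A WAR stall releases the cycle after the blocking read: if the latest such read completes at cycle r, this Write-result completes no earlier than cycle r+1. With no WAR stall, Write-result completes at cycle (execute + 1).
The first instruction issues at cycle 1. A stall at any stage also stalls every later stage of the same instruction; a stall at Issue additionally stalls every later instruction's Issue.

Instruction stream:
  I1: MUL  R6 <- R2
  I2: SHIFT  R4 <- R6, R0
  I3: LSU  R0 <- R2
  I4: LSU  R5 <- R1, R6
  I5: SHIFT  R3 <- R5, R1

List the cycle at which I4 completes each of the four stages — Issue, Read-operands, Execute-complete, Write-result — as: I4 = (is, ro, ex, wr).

t=1  I1→MUL
t=2  I1 RO · I2→SHIFT
t=3  I3→LSU
t=4  I3 RO
t=5  I3 EX
t=8  I1 EX
t=9  I1 WR R6
t=10  I2 RO
t=11  I2 EX · I3 WR R0
t=12  I2 WR R4 · I4→LSU
t=13  I4 RO · I5→SHIFT
t=14  I4 EX
t=15  I4 WR R5
t=16  I5 RO
t=17  I5 EX
t=18  I5 WR R3

I4 = (12, 13, 14, 15)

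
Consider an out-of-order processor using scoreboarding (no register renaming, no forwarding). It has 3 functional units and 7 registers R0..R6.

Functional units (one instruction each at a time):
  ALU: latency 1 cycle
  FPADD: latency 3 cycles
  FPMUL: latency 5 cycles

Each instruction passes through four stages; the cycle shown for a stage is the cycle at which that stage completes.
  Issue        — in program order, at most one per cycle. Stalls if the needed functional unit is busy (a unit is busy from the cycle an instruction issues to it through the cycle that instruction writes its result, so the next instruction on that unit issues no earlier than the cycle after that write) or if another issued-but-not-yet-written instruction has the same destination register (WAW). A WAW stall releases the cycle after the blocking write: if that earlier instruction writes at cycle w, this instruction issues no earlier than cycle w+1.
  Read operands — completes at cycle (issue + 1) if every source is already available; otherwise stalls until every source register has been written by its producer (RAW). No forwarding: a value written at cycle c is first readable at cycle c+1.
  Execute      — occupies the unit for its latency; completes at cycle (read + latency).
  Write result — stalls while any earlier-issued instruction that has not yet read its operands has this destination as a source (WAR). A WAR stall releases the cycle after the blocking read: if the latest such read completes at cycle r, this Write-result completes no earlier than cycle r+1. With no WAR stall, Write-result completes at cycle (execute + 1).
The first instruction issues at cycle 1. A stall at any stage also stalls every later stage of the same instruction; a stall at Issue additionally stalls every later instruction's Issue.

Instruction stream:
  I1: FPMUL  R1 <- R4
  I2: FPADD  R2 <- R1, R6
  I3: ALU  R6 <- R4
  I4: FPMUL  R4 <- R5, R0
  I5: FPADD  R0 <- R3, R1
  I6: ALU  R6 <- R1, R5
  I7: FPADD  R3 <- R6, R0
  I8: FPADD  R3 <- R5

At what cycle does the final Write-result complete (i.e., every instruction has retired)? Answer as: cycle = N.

cycle = 31

[I1] 1/2/7/8
[I2] 2/9/12/13  (RAW R1: wait I1 write@8)
[I3] 3/4/5/10  (WAR R6: wait I2 read@9)
[I4] 9/10/15/16  (struct: FPMUL busy until I1 writes@8)
[I5] 14/15/18/19  (struct: FPADD busy until I2 writes@13)
[I6] 15/16/17/18
[I7] 20/21/24/25  (struct: FPADD busy until I5 writes@19)
[I8] 26/27/30/31  (struct: FPADD busy until I7 writes@25)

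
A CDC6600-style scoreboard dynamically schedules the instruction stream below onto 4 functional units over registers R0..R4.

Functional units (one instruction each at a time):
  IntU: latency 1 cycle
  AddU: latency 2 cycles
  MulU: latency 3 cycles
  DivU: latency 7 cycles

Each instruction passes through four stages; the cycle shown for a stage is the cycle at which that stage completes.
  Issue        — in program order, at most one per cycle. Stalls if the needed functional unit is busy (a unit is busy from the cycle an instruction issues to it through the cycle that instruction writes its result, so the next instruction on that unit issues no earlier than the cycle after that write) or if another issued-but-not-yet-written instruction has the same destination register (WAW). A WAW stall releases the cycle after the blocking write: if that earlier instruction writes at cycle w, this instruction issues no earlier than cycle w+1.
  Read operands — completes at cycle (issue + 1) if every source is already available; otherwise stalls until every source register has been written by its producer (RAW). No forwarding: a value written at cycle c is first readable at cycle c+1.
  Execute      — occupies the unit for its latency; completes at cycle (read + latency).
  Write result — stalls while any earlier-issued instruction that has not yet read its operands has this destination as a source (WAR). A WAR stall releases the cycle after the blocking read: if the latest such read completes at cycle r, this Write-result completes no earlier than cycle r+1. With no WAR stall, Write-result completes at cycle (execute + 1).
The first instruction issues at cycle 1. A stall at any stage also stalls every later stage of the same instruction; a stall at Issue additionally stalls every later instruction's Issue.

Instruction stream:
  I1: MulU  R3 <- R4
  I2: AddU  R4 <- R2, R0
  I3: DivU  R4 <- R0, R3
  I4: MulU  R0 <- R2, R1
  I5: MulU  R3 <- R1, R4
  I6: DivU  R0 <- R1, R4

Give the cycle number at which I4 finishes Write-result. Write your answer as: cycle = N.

  I1 | 1 | 2 | 5 | 6
  I2 | 2 | 3 | 5 | 6
  I3 | 7 | 8 | 15 | 16   WAW R4: wait I2 write@6
  I4 | 8 | 9 | 12 | 13
  I5 | 14 | 17 | 20 | 21   struct: MulU busy until I4 writes@13 · RAW R4: wait I3 write@16
  I6 | 17 | 18 | 25 | 26   struct: DivU busy until I3 writes@16

cycle = 13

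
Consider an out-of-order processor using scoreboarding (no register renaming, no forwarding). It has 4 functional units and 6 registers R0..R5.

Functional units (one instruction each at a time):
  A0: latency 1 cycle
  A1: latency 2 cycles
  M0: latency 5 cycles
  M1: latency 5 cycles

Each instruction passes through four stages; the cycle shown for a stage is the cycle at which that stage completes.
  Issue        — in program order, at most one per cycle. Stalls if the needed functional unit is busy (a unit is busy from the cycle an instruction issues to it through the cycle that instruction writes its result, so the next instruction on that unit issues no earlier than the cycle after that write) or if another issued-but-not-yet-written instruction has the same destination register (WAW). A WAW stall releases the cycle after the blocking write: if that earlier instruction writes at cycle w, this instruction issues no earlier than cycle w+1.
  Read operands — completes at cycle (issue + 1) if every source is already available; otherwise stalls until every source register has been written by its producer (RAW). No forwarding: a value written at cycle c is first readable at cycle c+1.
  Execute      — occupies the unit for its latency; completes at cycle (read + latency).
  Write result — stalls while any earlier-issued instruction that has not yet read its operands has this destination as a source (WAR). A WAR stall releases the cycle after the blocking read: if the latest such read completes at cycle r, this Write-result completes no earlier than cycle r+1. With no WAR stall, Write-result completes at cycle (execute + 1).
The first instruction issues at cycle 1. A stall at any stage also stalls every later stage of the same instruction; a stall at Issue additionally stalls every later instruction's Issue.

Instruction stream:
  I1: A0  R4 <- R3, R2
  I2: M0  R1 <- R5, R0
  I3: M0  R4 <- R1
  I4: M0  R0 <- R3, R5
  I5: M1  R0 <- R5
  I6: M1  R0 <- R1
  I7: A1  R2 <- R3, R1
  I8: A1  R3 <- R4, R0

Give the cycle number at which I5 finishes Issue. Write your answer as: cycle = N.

cycle = 26

c1: I1 dispatched to A0
c2: I1 operands ready; I2 dispatched to M0
c3: I1 complete; I2 operands ready
c4: R4←I1
c8: I2 complete
c9: R1←I2
c10: I3 dispatched to M0
c11: I3 operands ready
c16: I3 complete
c17: R4←I3
c18: I4 dispatched to M0
c19: I4 operands ready
c24: I4 complete
c25: R0←I4
c26: I5 dispatched to M1
c27: I5 operands ready
c32: I5 complete
c33: R0←I5
c34: I6 dispatched to M1
c35: I6 operands ready; I7 dispatched to A1
c36: I7 operands ready
c38: I7 complete
c39: R2←I7
c40: I6 complete; I8 dispatched to A1
c41: R0←I6
c42: I8 operands ready
c44: I8 complete
c45: R3←I8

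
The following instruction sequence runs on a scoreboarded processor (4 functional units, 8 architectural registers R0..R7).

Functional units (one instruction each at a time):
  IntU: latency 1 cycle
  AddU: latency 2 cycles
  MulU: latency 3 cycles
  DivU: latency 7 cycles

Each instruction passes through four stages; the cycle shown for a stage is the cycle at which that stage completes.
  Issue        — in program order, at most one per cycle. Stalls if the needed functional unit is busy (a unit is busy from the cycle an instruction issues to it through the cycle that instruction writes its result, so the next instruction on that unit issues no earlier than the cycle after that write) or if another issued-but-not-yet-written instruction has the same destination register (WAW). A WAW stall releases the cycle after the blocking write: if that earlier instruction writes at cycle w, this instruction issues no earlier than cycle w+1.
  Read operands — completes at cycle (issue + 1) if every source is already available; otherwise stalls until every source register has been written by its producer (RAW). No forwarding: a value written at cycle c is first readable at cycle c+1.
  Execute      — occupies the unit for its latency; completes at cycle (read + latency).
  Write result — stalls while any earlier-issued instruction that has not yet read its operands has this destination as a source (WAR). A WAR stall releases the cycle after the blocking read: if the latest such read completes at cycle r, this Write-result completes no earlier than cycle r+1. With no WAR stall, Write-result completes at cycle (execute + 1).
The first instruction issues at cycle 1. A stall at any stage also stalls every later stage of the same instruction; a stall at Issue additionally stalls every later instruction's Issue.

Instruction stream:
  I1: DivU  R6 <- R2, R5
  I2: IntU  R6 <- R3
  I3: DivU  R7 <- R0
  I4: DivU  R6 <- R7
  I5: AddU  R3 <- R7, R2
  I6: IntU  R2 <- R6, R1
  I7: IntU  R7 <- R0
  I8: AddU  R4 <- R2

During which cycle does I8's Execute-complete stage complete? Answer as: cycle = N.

c1: I1 issues→DivU
c2: I1 reads
c9: I1 exec-done
c10: I1 writes R6
c11: I2 issues→IntU
c12: I2 reads | I3 issues→DivU
c13: I2 exec-done | I3 reads
c14: I2 writes R6
c20: I3 exec-done
c21: I3 writes R7
c22: I4 issues→DivU
c23: I4 reads | I5 issues→AddU
c24: I5 reads | I6 issues→IntU
c26: I5 exec-done
c27: I5 writes R3
c30: I4 exec-done
c31: I4 writes R6
c32: I6 reads
c33: I6 exec-done
c34: I6 writes R2
c35: I7 issues→IntU
c36: I7 reads | I8 issues→AddU
c37: I7 exec-done | I8 reads
c38: I7 writes R7
c39: I8 exec-done
c40: I8 writes R4

cycle = 39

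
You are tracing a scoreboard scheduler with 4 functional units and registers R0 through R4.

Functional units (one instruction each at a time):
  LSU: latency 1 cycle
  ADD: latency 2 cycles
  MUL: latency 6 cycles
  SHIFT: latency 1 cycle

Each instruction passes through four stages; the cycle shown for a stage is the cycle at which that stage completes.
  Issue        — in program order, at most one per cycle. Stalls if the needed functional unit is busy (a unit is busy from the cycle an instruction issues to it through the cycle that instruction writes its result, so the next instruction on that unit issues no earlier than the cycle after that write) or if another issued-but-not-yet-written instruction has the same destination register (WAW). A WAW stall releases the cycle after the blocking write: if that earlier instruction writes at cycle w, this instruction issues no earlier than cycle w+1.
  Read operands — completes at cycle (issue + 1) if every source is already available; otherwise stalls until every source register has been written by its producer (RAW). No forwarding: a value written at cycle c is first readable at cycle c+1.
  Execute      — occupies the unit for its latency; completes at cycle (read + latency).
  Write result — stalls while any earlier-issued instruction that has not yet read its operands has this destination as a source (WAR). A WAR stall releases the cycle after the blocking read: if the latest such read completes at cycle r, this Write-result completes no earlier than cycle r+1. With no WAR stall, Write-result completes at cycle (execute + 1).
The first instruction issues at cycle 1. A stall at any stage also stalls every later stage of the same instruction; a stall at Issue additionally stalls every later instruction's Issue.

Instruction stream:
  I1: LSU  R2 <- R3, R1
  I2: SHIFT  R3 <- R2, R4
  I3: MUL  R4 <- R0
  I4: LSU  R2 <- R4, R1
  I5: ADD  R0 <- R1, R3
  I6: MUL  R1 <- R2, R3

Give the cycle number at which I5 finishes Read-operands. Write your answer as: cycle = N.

  I1 | 1 | 2 | 3 | 4
  I2 | 2 | 5 | 6 | 7   RAW R2: wait I1 write@4
  I3 | 3 | 4 | 10 | 11
  I4 | 5 | 12 | 13 | 14   struct: LSU busy until I1 writes@4 · RAW R4: wait I3 write@11
  I5 | 6 | 8 | 10 | 11   RAW R3: wait I2 write@7
  I6 | 12 | 15 | 21 | 22   struct: MUL busy until I3 writes@11 · RAW R2: wait I4 write@14

cycle = 8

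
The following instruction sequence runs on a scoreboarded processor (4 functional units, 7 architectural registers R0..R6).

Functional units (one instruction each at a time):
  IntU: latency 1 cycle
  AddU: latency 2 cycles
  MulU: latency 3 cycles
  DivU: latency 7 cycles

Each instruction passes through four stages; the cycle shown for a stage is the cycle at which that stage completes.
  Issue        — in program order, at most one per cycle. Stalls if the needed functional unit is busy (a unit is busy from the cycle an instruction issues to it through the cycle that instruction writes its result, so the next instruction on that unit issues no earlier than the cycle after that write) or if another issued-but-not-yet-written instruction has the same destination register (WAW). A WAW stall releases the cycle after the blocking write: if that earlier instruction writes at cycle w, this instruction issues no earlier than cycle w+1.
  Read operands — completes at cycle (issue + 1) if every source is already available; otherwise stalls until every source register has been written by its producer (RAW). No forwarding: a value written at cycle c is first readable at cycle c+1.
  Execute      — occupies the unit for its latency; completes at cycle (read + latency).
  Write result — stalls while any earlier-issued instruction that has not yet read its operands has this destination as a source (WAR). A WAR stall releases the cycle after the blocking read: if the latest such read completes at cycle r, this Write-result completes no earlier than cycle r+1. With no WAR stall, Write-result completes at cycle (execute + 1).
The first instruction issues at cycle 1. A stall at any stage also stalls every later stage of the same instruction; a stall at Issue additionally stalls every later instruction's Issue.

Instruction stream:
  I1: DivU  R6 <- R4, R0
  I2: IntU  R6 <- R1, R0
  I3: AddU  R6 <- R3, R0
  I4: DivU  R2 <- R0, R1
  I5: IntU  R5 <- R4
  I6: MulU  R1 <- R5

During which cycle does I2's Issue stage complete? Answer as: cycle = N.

c1: I1 dispatched to DivU
c2: I1 operands ready
c9: I1 complete
c10: R6←I1
c11: I2 dispatched to IntU
c12: I2 operands ready
c13: I2 complete
c14: R6←I2
c15: I3 dispatched to AddU
c16: I3 operands ready, I4 dispatched to DivU
c17: I4 operands ready, I5 dispatched to IntU
c18: I3 complete, I5 operands ready, I6 dispatched to MulU
c19: R6←I3, I5 complete
c20: R5←I5
c21: I6 operands ready
c24: I4 complete, I6 complete
c25: R2←I4, R1←I6

cycle = 11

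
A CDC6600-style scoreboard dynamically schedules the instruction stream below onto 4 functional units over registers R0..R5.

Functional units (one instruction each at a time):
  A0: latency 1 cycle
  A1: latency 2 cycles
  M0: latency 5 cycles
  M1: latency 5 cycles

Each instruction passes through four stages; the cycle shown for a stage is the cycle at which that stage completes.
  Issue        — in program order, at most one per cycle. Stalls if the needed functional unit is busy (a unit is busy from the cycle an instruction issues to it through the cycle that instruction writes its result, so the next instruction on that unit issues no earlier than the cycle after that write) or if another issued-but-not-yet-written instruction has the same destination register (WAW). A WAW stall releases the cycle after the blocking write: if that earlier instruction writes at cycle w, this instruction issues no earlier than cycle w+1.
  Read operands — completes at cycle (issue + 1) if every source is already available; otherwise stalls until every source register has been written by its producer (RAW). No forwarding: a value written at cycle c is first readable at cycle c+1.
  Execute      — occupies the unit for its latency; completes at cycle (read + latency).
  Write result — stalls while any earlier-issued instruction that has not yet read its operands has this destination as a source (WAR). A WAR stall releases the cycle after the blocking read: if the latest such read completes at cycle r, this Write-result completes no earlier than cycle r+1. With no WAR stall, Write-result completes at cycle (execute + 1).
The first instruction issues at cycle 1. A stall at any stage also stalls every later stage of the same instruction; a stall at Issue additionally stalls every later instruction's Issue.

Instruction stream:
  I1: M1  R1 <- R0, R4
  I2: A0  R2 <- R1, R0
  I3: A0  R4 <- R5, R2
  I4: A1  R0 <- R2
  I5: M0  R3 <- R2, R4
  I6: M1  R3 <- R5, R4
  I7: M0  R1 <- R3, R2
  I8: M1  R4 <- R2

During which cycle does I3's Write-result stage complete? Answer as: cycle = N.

cycle = 15

  I1 | 1 | 2 | 7 | 8
  I2 | 2 | 9 | 10 | 11   RAW R1: wait I1 write@8
  I3 | 12 | 13 | 14 | 15   struct: A0 busy until I2 writes@11
  I4 | 13 | 14 | 16 | 17
  I5 | 14 | 16 | 21 | 22   RAW R4: wait I3 write@15
  I6 | 23 | 24 | 29 | 30   WAW R3: wait I5 write@22
  I7 | 24 | 31 | 36 | 37   RAW R3: wait I6 write@30
  I8 | 31 | 32 | 37 | 38   struct: M1 busy until I6 writes@30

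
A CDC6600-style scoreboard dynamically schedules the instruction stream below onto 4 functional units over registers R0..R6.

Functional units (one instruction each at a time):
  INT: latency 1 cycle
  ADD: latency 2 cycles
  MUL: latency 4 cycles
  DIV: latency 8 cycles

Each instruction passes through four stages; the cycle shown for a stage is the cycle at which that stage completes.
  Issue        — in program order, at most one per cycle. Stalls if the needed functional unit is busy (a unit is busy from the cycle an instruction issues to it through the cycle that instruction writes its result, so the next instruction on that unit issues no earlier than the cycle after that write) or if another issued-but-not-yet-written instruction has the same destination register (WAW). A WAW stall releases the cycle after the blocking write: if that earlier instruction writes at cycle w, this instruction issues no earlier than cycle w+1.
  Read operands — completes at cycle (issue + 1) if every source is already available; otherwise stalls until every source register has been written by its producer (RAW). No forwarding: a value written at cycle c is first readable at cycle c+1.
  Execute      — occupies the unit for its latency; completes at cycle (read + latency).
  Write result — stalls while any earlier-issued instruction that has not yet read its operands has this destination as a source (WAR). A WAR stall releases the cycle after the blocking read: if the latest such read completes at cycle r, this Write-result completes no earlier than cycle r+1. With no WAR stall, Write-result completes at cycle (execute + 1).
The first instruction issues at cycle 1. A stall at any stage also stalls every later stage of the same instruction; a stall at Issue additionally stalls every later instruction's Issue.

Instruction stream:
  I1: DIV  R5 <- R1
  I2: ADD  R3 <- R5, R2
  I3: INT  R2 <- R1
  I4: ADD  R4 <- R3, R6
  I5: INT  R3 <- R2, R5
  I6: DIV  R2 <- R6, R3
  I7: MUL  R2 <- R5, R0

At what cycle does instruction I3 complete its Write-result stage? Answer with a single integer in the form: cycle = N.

cycle = 13

I1 -> (1, 2, 10, 11)
I2 -> (2, 12, 14, 15)  // RAW R5: wait I1 write@11
I3 -> (3, 4, 5, 13)  // WAR R2: wait I2 read@12
I4 -> (16, 17, 19, 20)  // struct: ADD busy until I2 writes@15
I5 -> (17, 18, 19, 20)
I6 -> (18, 21, 29, 30)  // RAW R3: wait I5 write@20
I7 -> (31, 32, 36, 37)  // WAW R2: wait I6 write@30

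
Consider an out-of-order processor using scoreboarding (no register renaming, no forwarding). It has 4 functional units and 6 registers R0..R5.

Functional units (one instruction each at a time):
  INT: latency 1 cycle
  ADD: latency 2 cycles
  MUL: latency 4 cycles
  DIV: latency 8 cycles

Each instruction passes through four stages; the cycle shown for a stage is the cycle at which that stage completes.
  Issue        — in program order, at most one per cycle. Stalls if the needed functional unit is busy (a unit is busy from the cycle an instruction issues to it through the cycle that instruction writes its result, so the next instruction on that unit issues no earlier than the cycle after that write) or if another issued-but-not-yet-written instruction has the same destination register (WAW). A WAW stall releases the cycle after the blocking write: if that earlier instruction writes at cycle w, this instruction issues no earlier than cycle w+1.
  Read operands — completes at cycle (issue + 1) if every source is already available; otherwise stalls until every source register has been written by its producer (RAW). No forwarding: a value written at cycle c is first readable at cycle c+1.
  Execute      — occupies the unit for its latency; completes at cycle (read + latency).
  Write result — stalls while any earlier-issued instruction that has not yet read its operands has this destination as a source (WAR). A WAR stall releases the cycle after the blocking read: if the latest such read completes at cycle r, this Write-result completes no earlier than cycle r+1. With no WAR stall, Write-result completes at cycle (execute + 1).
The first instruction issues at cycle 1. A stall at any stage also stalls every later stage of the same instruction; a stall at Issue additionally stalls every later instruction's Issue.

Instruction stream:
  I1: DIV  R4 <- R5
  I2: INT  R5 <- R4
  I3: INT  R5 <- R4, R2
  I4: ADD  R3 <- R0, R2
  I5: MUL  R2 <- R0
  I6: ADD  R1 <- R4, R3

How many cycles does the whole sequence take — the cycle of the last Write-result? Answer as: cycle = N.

cycle = 25

I1  is:1  ro:2  ex:10  wr:11
I2  is:2  ro:12  ex:13  wr:14  — RAW R4: wait I1 write@11
I3  is:15  ro:16  ex:17  wr:18  — struct: INT busy until I2 writes@14
I4  is:16  ro:17  ex:19  wr:20
I5  is:17  ro:18  ex:22  wr:23
I6  is:21  ro:22  ex:24  wr:25  — struct: ADD busy until I4 writes@20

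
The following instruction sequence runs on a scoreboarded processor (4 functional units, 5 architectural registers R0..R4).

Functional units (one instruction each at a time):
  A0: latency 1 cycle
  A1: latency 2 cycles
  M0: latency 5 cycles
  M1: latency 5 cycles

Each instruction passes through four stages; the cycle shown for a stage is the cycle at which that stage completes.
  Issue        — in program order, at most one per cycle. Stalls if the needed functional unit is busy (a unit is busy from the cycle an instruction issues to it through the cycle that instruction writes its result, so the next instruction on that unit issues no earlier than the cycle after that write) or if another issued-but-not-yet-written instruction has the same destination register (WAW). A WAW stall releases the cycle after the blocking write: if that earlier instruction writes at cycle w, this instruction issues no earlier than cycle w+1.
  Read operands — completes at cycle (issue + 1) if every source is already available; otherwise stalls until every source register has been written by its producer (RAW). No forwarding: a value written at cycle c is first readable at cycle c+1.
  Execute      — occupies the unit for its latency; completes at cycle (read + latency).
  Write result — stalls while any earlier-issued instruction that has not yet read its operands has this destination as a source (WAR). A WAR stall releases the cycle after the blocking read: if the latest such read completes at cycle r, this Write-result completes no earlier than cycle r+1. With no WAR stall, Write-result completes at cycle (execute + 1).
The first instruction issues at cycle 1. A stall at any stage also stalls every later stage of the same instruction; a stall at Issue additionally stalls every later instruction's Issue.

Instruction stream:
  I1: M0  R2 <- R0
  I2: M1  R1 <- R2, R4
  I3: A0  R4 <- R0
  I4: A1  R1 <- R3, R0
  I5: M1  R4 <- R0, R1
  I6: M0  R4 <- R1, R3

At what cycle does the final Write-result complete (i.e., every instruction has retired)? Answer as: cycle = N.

[1] I1→M0
[2] I1 RO, I2→M1
[3] I3→A0
[4] I3 RO
[5] I3 EX
[7] I1 EX
[8] I1 WR R2
[9] I2 RO
[10] I3 WR R4
[14] I2 EX
[15] I2 WR R1
[16] I4→A1
[17] I4 RO, I5→M1
[19] I4 EX
[20] I4 WR R1
[21] I5 RO
[26] I5 EX
[27] I5 WR R4
[28] I6→M0
[29] I6 RO
[34] I6 EX
[35] I6 WR R4

cycle = 35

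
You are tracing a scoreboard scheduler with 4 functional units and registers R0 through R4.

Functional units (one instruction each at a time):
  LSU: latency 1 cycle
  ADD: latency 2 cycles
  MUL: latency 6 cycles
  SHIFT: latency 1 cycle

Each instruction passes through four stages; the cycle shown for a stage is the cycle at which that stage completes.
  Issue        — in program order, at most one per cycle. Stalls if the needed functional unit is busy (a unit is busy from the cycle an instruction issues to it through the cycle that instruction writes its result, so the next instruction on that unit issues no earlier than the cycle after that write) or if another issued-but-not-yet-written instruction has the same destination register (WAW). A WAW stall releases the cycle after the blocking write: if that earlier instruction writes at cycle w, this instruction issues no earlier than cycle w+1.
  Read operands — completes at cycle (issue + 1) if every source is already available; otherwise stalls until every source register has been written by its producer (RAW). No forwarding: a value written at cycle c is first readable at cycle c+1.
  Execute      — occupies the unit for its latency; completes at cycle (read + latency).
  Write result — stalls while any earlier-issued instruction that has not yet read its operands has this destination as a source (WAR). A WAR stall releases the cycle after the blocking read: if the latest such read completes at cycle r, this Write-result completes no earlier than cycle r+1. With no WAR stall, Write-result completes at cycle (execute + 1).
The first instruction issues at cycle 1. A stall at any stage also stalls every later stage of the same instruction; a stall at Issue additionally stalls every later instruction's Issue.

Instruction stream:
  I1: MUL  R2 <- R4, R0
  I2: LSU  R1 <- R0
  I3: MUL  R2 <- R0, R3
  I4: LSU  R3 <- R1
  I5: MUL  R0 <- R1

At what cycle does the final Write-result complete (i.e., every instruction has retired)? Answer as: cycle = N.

cycle = 27

cycle 1: I1 dispatched to MUL
cycle 2: I1 operands ready · I2 dispatched to LSU
cycle 3: I2 operands ready
cycle 4: I2 complete
cycle 5: R1←I2
cycle 8: I1 complete
cycle 9: R2←I1
cycle 10: I3 dispatched to MUL
cycle 11: I3 operands ready · I4 dispatched to LSU
cycle 12: I4 operands ready
cycle 13: I4 complete
cycle 14: R3←I4
cycle 17: I3 complete
cycle 18: R2←I3
cycle 19: I5 dispatched to MUL
cycle 20: I5 operands ready
cycle 26: I5 complete
cycle 27: R0←I5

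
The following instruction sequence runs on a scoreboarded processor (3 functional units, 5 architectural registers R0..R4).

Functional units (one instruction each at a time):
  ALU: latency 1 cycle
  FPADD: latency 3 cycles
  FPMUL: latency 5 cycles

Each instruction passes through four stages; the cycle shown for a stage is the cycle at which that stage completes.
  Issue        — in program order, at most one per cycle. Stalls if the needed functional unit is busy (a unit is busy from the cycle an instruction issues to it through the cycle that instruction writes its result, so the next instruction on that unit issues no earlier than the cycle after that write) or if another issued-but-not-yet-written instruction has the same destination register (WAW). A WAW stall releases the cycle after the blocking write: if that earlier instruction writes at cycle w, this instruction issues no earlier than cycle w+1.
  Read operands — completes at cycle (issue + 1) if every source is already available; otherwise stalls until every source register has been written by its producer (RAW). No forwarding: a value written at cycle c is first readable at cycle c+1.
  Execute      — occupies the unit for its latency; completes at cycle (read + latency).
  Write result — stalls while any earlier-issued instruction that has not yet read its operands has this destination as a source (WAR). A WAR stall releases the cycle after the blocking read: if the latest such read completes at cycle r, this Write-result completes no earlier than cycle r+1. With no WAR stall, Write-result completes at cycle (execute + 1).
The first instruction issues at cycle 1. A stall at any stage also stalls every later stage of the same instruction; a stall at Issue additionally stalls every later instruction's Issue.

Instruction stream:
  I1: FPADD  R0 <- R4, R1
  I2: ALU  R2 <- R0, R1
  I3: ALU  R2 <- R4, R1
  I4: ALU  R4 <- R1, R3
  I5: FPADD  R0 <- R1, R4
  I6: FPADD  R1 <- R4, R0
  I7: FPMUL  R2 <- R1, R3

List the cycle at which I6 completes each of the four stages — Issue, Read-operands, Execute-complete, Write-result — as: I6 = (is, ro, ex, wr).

I6 = (23, 24, 27, 28)

I1: IS=1 RO=2 EX=5 WR=6
I2: IS=2 RO=7 EX=8 WR=9  [RAW R0: wait I1 write@6]
I3: IS=10 RO=11 EX=12 WR=13  [struct: ALU busy until I2 writes@9]
I4: IS=14 RO=15 EX=16 WR=17  [struct: ALU busy until I3 writes@13]
I5: IS=15 RO=18 EX=21 WR=22  [RAW R4: wait I4 write@17]
I6: IS=23 RO=24 EX=27 WR=28  [struct: FPADD busy until I5 writes@22]
I7: IS=24 RO=29 EX=34 WR=35  [RAW R1: wait I6 write@28]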